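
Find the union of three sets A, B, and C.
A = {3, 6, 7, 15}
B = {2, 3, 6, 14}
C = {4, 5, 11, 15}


Set A = {3, 6, 7, 15}
Set B = {2, 3, 6, 14}
Set C = {4, 5, 11, 15}
First, A ∪ B = {2, 3, 6, 7, 14, 15}
Then, (A ∪ B) ∪ C = {2, 3, 4, 5, 6, 7, 11, 14, 15}

{2, 3, 4, 5, 6, 7, 11, 14, 15}


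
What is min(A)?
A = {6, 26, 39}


Set A = {6, 26, 39}
Elements in ascending order: 6, 26, 39
The smallest element is 6.

6


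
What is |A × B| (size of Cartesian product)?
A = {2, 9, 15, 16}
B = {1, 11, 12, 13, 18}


Set A = {2, 9, 15, 16} has 4 elements.
Set B = {1, 11, 12, 13, 18} has 5 elements.
|A × B| = |A| × |B| = 4 × 5 = 20

20


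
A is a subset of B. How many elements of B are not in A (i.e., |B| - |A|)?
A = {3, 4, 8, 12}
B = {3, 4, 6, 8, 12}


Set A = {3, 4, 8, 12}, |A| = 4
Set B = {3, 4, 6, 8, 12}, |B| = 5
Since A ⊆ B: B \ A = {6}
|B| - |A| = 5 - 4 = 1

1


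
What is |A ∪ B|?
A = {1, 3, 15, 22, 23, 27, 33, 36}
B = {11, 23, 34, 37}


Set A = {1, 3, 15, 22, 23, 27, 33, 36}, |A| = 8
Set B = {11, 23, 34, 37}, |B| = 4
A ∩ B = {23}, |A ∩ B| = 1
|A ∪ B| = |A| + |B| - |A ∩ B| = 8 + 4 - 1 = 11

11


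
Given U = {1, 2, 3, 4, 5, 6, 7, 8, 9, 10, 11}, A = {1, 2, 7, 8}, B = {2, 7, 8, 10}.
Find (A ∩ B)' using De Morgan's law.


U = {1, 2, 3, 4, 5, 6, 7, 8, 9, 10, 11}
A = {1, 2, 7, 8}, B = {2, 7, 8, 10}
A ∩ B = {2, 7, 8}
(A ∩ B)' = U \ (A ∩ B) = {1, 3, 4, 5, 6, 9, 10, 11}
Verification via A' ∪ B': A' = {3, 4, 5, 6, 9, 10, 11}, B' = {1, 3, 4, 5, 6, 9, 11}
A' ∪ B' = {1, 3, 4, 5, 6, 9, 10, 11} ✓

{1, 3, 4, 5, 6, 9, 10, 11}


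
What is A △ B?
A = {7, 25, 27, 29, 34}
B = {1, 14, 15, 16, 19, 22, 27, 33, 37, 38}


Set A = {7, 25, 27, 29, 34}
Set B = {1, 14, 15, 16, 19, 22, 27, 33, 37, 38}
A △ B = (A \ B) ∪ (B \ A)
Elements in A but not B: {7, 25, 29, 34}
Elements in B but not A: {1, 14, 15, 16, 19, 22, 33, 37, 38}
A △ B = {1, 7, 14, 15, 16, 19, 22, 25, 29, 33, 34, 37, 38}

{1, 7, 14, 15, 16, 19, 22, 25, 29, 33, 34, 37, 38}


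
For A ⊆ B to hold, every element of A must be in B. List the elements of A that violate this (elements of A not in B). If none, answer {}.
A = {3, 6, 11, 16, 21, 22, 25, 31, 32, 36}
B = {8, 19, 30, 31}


Set A = {3, 6, 11, 16, 21, 22, 25, 31, 32, 36}
Set B = {8, 19, 30, 31}
Check each element of A against B:
3 ∉ B (include), 6 ∉ B (include), 11 ∉ B (include), 16 ∉ B (include), 21 ∉ B (include), 22 ∉ B (include), 25 ∉ B (include), 31 ∈ B, 32 ∉ B (include), 36 ∉ B (include)
Elements of A not in B: {3, 6, 11, 16, 21, 22, 25, 32, 36}

{3, 6, 11, 16, 21, 22, 25, 32, 36}


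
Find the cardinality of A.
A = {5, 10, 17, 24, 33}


Set A = {5, 10, 17, 24, 33}
Listing elements: 5, 10, 17, 24, 33
Counting: 5 elements
|A| = 5

5


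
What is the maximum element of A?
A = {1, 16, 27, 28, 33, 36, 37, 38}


Set A = {1, 16, 27, 28, 33, 36, 37, 38}
Elements in ascending order: 1, 16, 27, 28, 33, 36, 37, 38
The largest element is 38.

38


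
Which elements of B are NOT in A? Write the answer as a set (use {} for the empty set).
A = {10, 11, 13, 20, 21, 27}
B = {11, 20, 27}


Set A = {10, 11, 13, 20, 21, 27}
Set B = {11, 20, 27}
Check each element of B against A:
11 ∈ A, 20 ∈ A, 27 ∈ A
Elements of B not in A: {}

{}


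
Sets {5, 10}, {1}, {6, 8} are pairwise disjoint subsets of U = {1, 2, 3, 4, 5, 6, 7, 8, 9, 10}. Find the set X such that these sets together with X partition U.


U = {1, 2, 3, 4, 5, 6, 7, 8, 9, 10}
Shown blocks: {5, 10}, {1}, {6, 8}
A partition's blocks are pairwise disjoint and cover U, so the missing block = U \ (union of shown blocks).
Union of shown blocks: {1, 5, 6, 8, 10}
Missing block = U \ (union) = {2, 3, 4, 7, 9}

{2, 3, 4, 7, 9}


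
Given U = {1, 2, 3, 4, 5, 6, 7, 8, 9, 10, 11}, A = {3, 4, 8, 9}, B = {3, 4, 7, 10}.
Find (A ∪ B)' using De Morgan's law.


U = {1, 2, 3, 4, 5, 6, 7, 8, 9, 10, 11}
A = {3, 4, 8, 9}, B = {3, 4, 7, 10}
A ∪ B = {3, 4, 7, 8, 9, 10}
(A ∪ B)' = U \ (A ∪ B) = {1, 2, 5, 6, 11}
Verification via A' ∩ B': A' = {1, 2, 5, 6, 7, 10, 11}, B' = {1, 2, 5, 6, 8, 9, 11}
A' ∩ B' = {1, 2, 5, 6, 11} ✓

{1, 2, 5, 6, 11}


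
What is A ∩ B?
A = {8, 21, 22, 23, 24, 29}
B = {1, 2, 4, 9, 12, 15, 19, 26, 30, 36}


Set A = {8, 21, 22, 23, 24, 29}
Set B = {1, 2, 4, 9, 12, 15, 19, 26, 30, 36}
A ∩ B includes only elements in both sets.
Check each element of A against B:
8 ✗, 21 ✗, 22 ✗, 23 ✗, 24 ✗, 29 ✗
A ∩ B = {}

{}


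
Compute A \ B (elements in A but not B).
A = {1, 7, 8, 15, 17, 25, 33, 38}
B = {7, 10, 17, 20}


Set A = {1, 7, 8, 15, 17, 25, 33, 38}
Set B = {7, 10, 17, 20}
A \ B includes elements in A that are not in B.
Check each element of A:
1 (not in B, keep), 7 (in B, remove), 8 (not in B, keep), 15 (not in B, keep), 17 (in B, remove), 25 (not in B, keep), 33 (not in B, keep), 38 (not in B, keep)
A \ B = {1, 8, 15, 25, 33, 38}

{1, 8, 15, 25, 33, 38}


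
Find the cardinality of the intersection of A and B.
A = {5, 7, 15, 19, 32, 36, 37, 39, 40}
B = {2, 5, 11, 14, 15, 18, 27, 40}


Set A = {5, 7, 15, 19, 32, 36, 37, 39, 40}
Set B = {2, 5, 11, 14, 15, 18, 27, 40}
A ∩ B = {5, 15, 40}
|A ∩ B| = 3

3


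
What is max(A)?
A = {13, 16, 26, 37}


Set A = {13, 16, 26, 37}
Elements in ascending order: 13, 16, 26, 37
The largest element is 37.

37


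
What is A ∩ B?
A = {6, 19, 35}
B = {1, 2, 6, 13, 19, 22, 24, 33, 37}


Set A = {6, 19, 35}
Set B = {1, 2, 6, 13, 19, 22, 24, 33, 37}
A ∩ B includes only elements in both sets.
Check each element of A against B:
6 ✓, 19 ✓, 35 ✗
A ∩ B = {6, 19}

{6, 19}


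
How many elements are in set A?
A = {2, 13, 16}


Set A = {2, 13, 16}
Listing elements: 2, 13, 16
Counting: 3 elements
|A| = 3

3


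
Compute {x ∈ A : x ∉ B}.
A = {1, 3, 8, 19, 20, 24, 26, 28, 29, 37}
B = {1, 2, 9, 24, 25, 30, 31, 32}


Set A = {1, 3, 8, 19, 20, 24, 26, 28, 29, 37}
Set B = {1, 2, 9, 24, 25, 30, 31, 32}
Check each element of A against B:
1 ∈ B, 3 ∉ B (include), 8 ∉ B (include), 19 ∉ B (include), 20 ∉ B (include), 24 ∈ B, 26 ∉ B (include), 28 ∉ B (include), 29 ∉ B (include), 37 ∉ B (include)
Elements of A not in B: {3, 8, 19, 20, 26, 28, 29, 37}

{3, 8, 19, 20, 26, 28, 29, 37}


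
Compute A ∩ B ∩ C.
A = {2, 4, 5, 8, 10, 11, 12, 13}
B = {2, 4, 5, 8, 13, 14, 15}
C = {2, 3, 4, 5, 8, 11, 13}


Set A = {2, 4, 5, 8, 10, 11, 12, 13}
Set B = {2, 4, 5, 8, 13, 14, 15}
Set C = {2, 3, 4, 5, 8, 11, 13}
First, A ∩ B = {2, 4, 5, 8, 13}
Then, (A ∩ B) ∩ C = {2, 4, 5, 8, 13}

{2, 4, 5, 8, 13}


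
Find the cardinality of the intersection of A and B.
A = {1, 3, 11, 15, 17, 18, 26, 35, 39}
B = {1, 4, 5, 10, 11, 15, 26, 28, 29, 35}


Set A = {1, 3, 11, 15, 17, 18, 26, 35, 39}
Set B = {1, 4, 5, 10, 11, 15, 26, 28, 29, 35}
A ∩ B = {1, 11, 15, 26, 35}
|A ∩ B| = 5

5


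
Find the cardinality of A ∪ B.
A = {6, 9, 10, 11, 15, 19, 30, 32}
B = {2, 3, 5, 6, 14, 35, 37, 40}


Set A = {6, 9, 10, 11, 15, 19, 30, 32}, |A| = 8
Set B = {2, 3, 5, 6, 14, 35, 37, 40}, |B| = 8
A ∩ B = {6}, |A ∩ B| = 1
|A ∪ B| = |A| + |B| - |A ∩ B| = 8 + 8 - 1 = 15

15


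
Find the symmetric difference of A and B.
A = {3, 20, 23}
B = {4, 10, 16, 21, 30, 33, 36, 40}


Set A = {3, 20, 23}
Set B = {4, 10, 16, 21, 30, 33, 36, 40}
A △ B = (A \ B) ∪ (B \ A)
Elements in A but not B: {3, 20, 23}
Elements in B but not A: {4, 10, 16, 21, 30, 33, 36, 40}
A △ B = {3, 4, 10, 16, 20, 21, 23, 30, 33, 36, 40}

{3, 4, 10, 16, 20, 21, 23, 30, 33, 36, 40}


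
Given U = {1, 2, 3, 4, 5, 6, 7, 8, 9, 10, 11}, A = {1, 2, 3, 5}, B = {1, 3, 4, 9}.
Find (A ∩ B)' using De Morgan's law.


U = {1, 2, 3, 4, 5, 6, 7, 8, 9, 10, 11}
A = {1, 2, 3, 5}, B = {1, 3, 4, 9}
A ∩ B = {1, 3}
(A ∩ B)' = U \ (A ∩ B) = {2, 4, 5, 6, 7, 8, 9, 10, 11}
Verification via A' ∪ B': A' = {4, 6, 7, 8, 9, 10, 11}, B' = {2, 5, 6, 7, 8, 10, 11}
A' ∪ B' = {2, 4, 5, 6, 7, 8, 9, 10, 11} ✓

{2, 4, 5, 6, 7, 8, 9, 10, 11}


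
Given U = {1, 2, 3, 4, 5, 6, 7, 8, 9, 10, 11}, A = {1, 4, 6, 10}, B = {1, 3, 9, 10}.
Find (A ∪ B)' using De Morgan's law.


U = {1, 2, 3, 4, 5, 6, 7, 8, 9, 10, 11}
A = {1, 4, 6, 10}, B = {1, 3, 9, 10}
A ∪ B = {1, 3, 4, 6, 9, 10}
(A ∪ B)' = U \ (A ∪ B) = {2, 5, 7, 8, 11}
Verification via A' ∩ B': A' = {2, 3, 5, 7, 8, 9, 11}, B' = {2, 4, 5, 6, 7, 8, 11}
A' ∩ B' = {2, 5, 7, 8, 11} ✓

{2, 5, 7, 8, 11}


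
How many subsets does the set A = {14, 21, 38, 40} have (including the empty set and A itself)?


Set A = {14, 21, 38, 40}
|A| = 4
The power set P(A) contains all subsets of A.
|P(A)| = 2^|A| = 2^4 = 16

16


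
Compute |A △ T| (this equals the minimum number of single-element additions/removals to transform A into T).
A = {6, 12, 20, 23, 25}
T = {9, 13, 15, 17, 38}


Set A = {6, 12, 20, 23, 25}
Set T = {9, 13, 15, 17, 38}
Elements to remove from A (in A, not in T): {6, 12, 20, 23, 25} → 5 removals
Elements to add to A (in T, not in A): {9, 13, 15, 17, 38} → 5 additions
Total edits = 5 + 5 = 10

10


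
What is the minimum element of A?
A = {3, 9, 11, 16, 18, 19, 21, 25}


Set A = {3, 9, 11, 16, 18, 19, 21, 25}
Elements in ascending order: 3, 9, 11, 16, 18, 19, 21, 25
The smallest element is 3.

3


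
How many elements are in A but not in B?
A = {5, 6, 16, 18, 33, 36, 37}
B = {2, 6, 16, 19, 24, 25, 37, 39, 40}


Set A = {5, 6, 16, 18, 33, 36, 37}
Set B = {2, 6, 16, 19, 24, 25, 37, 39, 40}
A \ B = {5, 18, 33, 36}
|A \ B| = 4

4


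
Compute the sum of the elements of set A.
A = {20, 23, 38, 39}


Set A = {20, 23, 38, 39}
Sum = 20 + 23 + 38 + 39 = 120

120


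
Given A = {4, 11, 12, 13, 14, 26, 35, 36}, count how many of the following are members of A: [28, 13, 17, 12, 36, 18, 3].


Set A = {4, 11, 12, 13, 14, 26, 35, 36}
Candidates: [28, 13, 17, 12, 36, 18, 3]
Check each candidate:
28 ∉ A, 13 ∈ A, 17 ∉ A, 12 ∈ A, 36 ∈ A, 18 ∉ A, 3 ∉ A
Count of candidates in A: 3

3


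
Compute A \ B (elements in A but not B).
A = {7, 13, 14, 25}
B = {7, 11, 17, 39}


Set A = {7, 13, 14, 25}
Set B = {7, 11, 17, 39}
A \ B includes elements in A that are not in B.
Check each element of A:
7 (in B, remove), 13 (not in B, keep), 14 (not in B, keep), 25 (not in B, keep)
A \ B = {13, 14, 25}

{13, 14, 25}


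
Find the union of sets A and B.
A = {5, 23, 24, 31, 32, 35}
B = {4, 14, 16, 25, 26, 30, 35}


Set A = {5, 23, 24, 31, 32, 35}
Set B = {4, 14, 16, 25, 26, 30, 35}
A ∪ B includes all elements in either set.
Elements from A: {5, 23, 24, 31, 32, 35}
Elements from B not already included: {4, 14, 16, 25, 26, 30}
A ∪ B = {4, 5, 14, 16, 23, 24, 25, 26, 30, 31, 32, 35}

{4, 5, 14, 16, 23, 24, 25, 26, 30, 31, 32, 35}


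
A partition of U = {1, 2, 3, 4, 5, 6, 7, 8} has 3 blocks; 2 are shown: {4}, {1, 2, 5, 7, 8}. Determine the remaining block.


U = {1, 2, 3, 4, 5, 6, 7, 8}
Shown blocks: {4}, {1, 2, 5, 7, 8}
A partition's blocks are pairwise disjoint and cover U, so the missing block = U \ (union of shown blocks).
Union of shown blocks: {1, 2, 4, 5, 7, 8}
Missing block = U \ (union) = {3, 6}

{3, 6}


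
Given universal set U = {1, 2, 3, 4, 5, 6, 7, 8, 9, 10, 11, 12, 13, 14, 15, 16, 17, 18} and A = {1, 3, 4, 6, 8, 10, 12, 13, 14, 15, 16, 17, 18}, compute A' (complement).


Universal set U = {1, 2, 3, 4, 5, 6, 7, 8, 9, 10, 11, 12, 13, 14, 15, 16, 17, 18}
Set A = {1, 3, 4, 6, 8, 10, 12, 13, 14, 15, 16, 17, 18}
A' = U \ A = elements in U but not in A
Checking each element of U:
1 (in A, exclude), 2 (not in A, include), 3 (in A, exclude), 4 (in A, exclude), 5 (not in A, include), 6 (in A, exclude), 7 (not in A, include), 8 (in A, exclude), 9 (not in A, include), 10 (in A, exclude), 11 (not in A, include), 12 (in A, exclude), 13 (in A, exclude), 14 (in A, exclude), 15 (in A, exclude), 16 (in A, exclude), 17 (in A, exclude), 18 (in A, exclude)
A' = {2, 5, 7, 9, 11}

{2, 5, 7, 9, 11}


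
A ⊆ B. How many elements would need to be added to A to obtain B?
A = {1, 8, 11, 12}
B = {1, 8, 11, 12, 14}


Set A = {1, 8, 11, 12}, |A| = 4
Set B = {1, 8, 11, 12, 14}, |B| = 5
Since A ⊆ B: B \ A = {14}
|B| - |A| = 5 - 4 = 1

1


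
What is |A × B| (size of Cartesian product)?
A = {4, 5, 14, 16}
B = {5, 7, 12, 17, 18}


Set A = {4, 5, 14, 16} has 4 elements.
Set B = {5, 7, 12, 17, 18} has 5 elements.
|A × B| = |A| × |B| = 4 × 5 = 20

20


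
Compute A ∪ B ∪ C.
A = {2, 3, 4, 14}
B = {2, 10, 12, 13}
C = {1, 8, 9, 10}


Set A = {2, 3, 4, 14}
Set B = {2, 10, 12, 13}
Set C = {1, 8, 9, 10}
First, A ∪ B = {2, 3, 4, 10, 12, 13, 14}
Then, (A ∪ B) ∪ C = {1, 2, 3, 4, 8, 9, 10, 12, 13, 14}

{1, 2, 3, 4, 8, 9, 10, 12, 13, 14}


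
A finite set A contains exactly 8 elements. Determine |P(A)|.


The set has 8 elements.
The power set contains all possible subsets.
|P(A)| = 2^|A| = 2^8 = 256

256


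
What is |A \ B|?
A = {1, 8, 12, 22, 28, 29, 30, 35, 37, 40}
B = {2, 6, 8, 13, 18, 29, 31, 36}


Set A = {1, 8, 12, 22, 28, 29, 30, 35, 37, 40}
Set B = {2, 6, 8, 13, 18, 29, 31, 36}
A \ B = {1, 12, 22, 28, 30, 35, 37, 40}
|A \ B| = 8

8


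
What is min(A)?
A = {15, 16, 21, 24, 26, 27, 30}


Set A = {15, 16, 21, 24, 26, 27, 30}
Elements in ascending order: 15, 16, 21, 24, 26, 27, 30
The smallest element is 15.

15


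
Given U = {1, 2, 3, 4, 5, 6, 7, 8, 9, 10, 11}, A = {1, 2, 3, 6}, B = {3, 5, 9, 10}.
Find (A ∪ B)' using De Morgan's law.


U = {1, 2, 3, 4, 5, 6, 7, 8, 9, 10, 11}
A = {1, 2, 3, 6}, B = {3, 5, 9, 10}
A ∪ B = {1, 2, 3, 5, 6, 9, 10}
(A ∪ B)' = U \ (A ∪ B) = {4, 7, 8, 11}
Verification via A' ∩ B': A' = {4, 5, 7, 8, 9, 10, 11}, B' = {1, 2, 4, 6, 7, 8, 11}
A' ∩ B' = {4, 7, 8, 11} ✓

{4, 7, 8, 11}


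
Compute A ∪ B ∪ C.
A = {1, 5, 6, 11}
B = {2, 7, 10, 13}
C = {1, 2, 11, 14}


Set A = {1, 5, 6, 11}
Set B = {2, 7, 10, 13}
Set C = {1, 2, 11, 14}
First, A ∪ B = {1, 2, 5, 6, 7, 10, 11, 13}
Then, (A ∪ B) ∪ C = {1, 2, 5, 6, 7, 10, 11, 13, 14}

{1, 2, 5, 6, 7, 10, 11, 13, 14}


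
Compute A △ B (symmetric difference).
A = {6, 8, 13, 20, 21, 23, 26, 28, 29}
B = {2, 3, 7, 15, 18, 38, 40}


Set A = {6, 8, 13, 20, 21, 23, 26, 28, 29}
Set B = {2, 3, 7, 15, 18, 38, 40}
A △ B = (A \ B) ∪ (B \ A)
Elements in A but not B: {6, 8, 13, 20, 21, 23, 26, 28, 29}
Elements in B but not A: {2, 3, 7, 15, 18, 38, 40}
A △ B = {2, 3, 6, 7, 8, 13, 15, 18, 20, 21, 23, 26, 28, 29, 38, 40}

{2, 3, 6, 7, 8, 13, 15, 18, 20, 21, 23, 26, 28, 29, 38, 40}


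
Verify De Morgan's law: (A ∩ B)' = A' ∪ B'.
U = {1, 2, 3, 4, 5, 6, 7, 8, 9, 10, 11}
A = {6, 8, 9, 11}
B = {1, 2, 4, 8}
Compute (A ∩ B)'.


U = {1, 2, 3, 4, 5, 6, 7, 8, 9, 10, 11}
A = {6, 8, 9, 11}, B = {1, 2, 4, 8}
A ∩ B = {8}
(A ∩ B)' = U \ (A ∩ B) = {1, 2, 3, 4, 5, 6, 7, 9, 10, 11}
Verification via A' ∪ B': A' = {1, 2, 3, 4, 5, 7, 10}, B' = {3, 5, 6, 7, 9, 10, 11}
A' ∪ B' = {1, 2, 3, 4, 5, 6, 7, 9, 10, 11} ✓

{1, 2, 3, 4, 5, 6, 7, 9, 10, 11}


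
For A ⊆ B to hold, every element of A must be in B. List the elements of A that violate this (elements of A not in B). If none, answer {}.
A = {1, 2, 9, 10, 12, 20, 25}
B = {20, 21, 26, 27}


Set A = {1, 2, 9, 10, 12, 20, 25}
Set B = {20, 21, 26, 27}
Check each element of A against B:
1 ∉ B (include), 2 ∉ B (include), 9 ∉ B (include), 10 ∉ B (include), 12 ∉ B (include), 20 ∈ B, 25 ∉ B (include)
Elements of A not in B: {1, 2, 9, 10, 12, 25}

{1, 2, 9, 10, 12, 25}


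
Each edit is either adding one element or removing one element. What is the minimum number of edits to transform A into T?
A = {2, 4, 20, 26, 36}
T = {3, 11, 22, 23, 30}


Set A = {2, 4, 20, 26, 36}
Set T = {3, 11, 22, 23, 30}
Elements to remove from A (in A, not in T): {2, 4, 20, 26, 36} → 5 removals
Elements to add to A (in T, not in A): {3, 11, 22, 23, 30} → 5 additions
Total edits = 5 + 5 = 10

10


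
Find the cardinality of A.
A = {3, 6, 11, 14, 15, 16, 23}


Set A = {3, 6, 11, 14, 15, 16, 23}
Listing elements: 3, 6, 11, 14, 15, 16, 23
Counting: 7 elements
|A| = 7

7


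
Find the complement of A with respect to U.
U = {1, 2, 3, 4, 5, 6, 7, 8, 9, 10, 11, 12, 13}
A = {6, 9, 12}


Universal set U = {1, 2, 3, 4, 5, 6, 7, 8, 9, 10, 11, 12, 13}
Set A = {6, 9, 12}
A' = U \ A = elements in U but not in A
Checking each element of U:
1 (not in A, include), 2 (not in A, include), 3 (not in A, include), 4 (not in A, include), 5 (not in A, include), 6 (in A, exclude), 7 (not in A, include), 8 (not in A, include), 9 (in A, exclude), 10 (not in A, include), 11 (not in A, include), 12 (in A, exclude), 13 (not in A, include)
A' = {1, 2, 3, 4, 5, 7, 8, 10, 11, 13}

{1, 2, 3, 4, 5, 7, 8, 10, 11, 13}


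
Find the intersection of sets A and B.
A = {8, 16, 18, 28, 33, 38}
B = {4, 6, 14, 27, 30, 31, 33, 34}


Set A = {8, 16, 18, 28, 33, 38}
Set B = {4, 6, 14, 27, 30, 31, 33, 34}
A ∩ B includes only elements in both sets.
Check each element of A against B:
8 ✗, 16 ✗, 18 ✗, 28 ✗, 33 ✓, 38 ✗
A ∩ B = {33}

{33}


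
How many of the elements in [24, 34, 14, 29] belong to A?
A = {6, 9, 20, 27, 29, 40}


Set A = {6, 9, 20, 27, 29, 40}
Candidates: [24, 34, 14, 29]
Check each candidate:
24 ∉ A, 34 ∉ A, 14 ∉ A, 29 ∈ A
Count of candidates in A: 1

1


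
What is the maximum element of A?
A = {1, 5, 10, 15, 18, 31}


Set A = {1, 5, 10, 15, 18, 31}
Elements in ascending order: 1, 5, 10, 15, 18, 31
The largest element is 31.

31


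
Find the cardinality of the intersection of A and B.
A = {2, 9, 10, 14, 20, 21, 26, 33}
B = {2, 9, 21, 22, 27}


Set A = {2, 9, 10, 14, 20, 21, 26, 33}
Set B = {2, 9, 21, 22, 27}
A ∩ B = {2, 9, 21}
|A ∩ B| = 3

3


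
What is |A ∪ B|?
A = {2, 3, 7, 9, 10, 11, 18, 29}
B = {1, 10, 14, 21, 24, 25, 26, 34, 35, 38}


Set A = {2, 3, 7, 9, 10, 11, 18, 29}, |A| = 8
Set B = {1, 10, 14, 21, 24, 25, 26, 34, 35, 38}, |B| = 10
A ∩ B = {10}, |A ∩ B| = 1
|A ∪ B| = |A| + |B| - |A ∩ B| = 8 + 10 - 1 = 17

17


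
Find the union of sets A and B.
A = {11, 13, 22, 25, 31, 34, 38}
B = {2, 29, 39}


Set A = {11, 13, 22, 25, 31, 34, 38}
Set B = {2, 29, 39}
A ∪ B includes all elements in either set.
Elements from A: {11, 13, 22, 25, 31, 34, 38}
Elements from B not already included: {2, 29, 39}
A ∪ B = {2, 11, 13, 22, 25, 29, 31, 34, 38, 39}

{2, 11, 13, 22, 25, 29, 31, 34, 38, 39}


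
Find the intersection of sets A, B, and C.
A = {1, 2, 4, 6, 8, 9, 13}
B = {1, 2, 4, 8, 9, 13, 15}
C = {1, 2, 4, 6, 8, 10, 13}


Set A = {1, 2, 4, 6, 8, 9, 13}
Set B = {1, 2, 4, 8, 9, 13, 15}
Set C = {1, 2, 4, 6, 8, 10, 13}
First, A ∩ B = {1, 2, 4, 8, 9, 13}
Then, (A ∩ B) ∩ C = {1, 2, 4, 8, 13}

{1, 2, 4, 8, 13}


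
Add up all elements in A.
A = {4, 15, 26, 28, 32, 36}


Set A = {4, 15, 26, 28, 32, 36}
Sum = 4 + 15 + 26 + 28 + 32 + 36 = 141

141


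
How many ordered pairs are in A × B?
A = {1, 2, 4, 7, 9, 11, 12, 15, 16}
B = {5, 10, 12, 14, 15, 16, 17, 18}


Set A = {1, 2, 4, 7, 9, 11, 12, 15, 16} has 9 elements.
Set B = {5, 10, 12, 14, 15, 16, 17, 18} has 8 elements.
|A × B| = |A| × |B| = 9 × 8 = 72

72


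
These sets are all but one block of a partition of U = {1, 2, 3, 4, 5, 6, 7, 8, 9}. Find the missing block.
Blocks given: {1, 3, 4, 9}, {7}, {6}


U = {1, 2, 3, 4, 5, 6, 7, 8, 9}
Shown blocks: {1, 3, 4, 9}, {7}, {6}
A partition's blocks are pairwise disjoint and cover U, so the missing block = U \ (union of shown blocks).
Union of shown blocks: {1, 3, 4, 6, 7, 9}
Missing block = U \ (union) = {2, 5, 8}

{2, 5, 8}


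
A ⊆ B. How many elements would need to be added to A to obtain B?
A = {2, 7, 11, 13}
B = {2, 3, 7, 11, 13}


Set A = {2, 7, 11, 13}, |A| = 4
Set B = {2, 3, 7, 11, 13}, |B| = 5
Since A ⊆ B: B \ A = {3}
|B| - |A| = 5 - 4 = 1

1


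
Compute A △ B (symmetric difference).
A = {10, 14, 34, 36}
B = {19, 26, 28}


Set A = {10, 14, 34, 36}
Set B = {19, 26, 28}
A △ B = (A \ B) ∪ (B \ A)
Elements in A but not B: {10, 14, 34, 36}
Elements in B but not A: {19, 26, 28}
A △ B = {10, 14, 19, 26, 28, 34, 36}

{10, 14, 19, 26, 28, 34, 36}


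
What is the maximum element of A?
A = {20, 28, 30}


Set A = {20, 28, 30}
Elements in ascending order: 20, 28, 30
The largest element is 30.

30


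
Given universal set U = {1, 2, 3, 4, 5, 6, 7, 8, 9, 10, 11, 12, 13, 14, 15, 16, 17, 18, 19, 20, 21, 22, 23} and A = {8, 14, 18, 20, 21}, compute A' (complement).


Universal set U = {1, 2, 3, 4, 5, 6, 7, 8, 9, 10, 11, 12, 13, 14, 15, 16, 17, 18, 19, 20, 21, 22, 23}
Set A = {8, 14, 18, 20, 21}
A' = U \ A = elements in U but not in A
Checking each element of U:
1 (not in A, include), 2 (not in A, include), 3 (not in A, include), 4 (not in A, include), 5 (not in A, include), 6 (not in A, include), 7 (not in A, include), 8 (in A, exclude), 9 (not in A, include), 10 (not in A, include), 11 (not in A, include), 12 (not in A, include), 13 (not in A, include), 14 (in A, exclude), 15 (not in A, include), 16 (not in A, include), 17 (not in A, include), 18 (in A, exclude), 19 (not in A, include), 20 (in A, exclude), 21 (in A, exclude), 22 (not in A, include), 23 (not in A, include)
A' = {1, 2, 3, 4, 5, 6, 7, 9, 10, 11, 12, 13, 15, 16, 17, 19, 22, 23}

{1, 2, 3, 4, 5, 6, 7, 9, 10, 11, 12, 13, 15, 16, 17, 19, 22, 23}


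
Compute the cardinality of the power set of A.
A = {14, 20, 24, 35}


Set A = {14, 20, 24, 35}
|A| = 4
The power set P(A) contains all subsets of A.
|P(A)| = 2^|A| = 2^4 = 16

16


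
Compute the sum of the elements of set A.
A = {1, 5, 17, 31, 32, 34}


Set A = {1, 5, 17, 31, 32, 34}
Sum = 1 + 5 + 17 + 31 + 32 + 34 = 120

120


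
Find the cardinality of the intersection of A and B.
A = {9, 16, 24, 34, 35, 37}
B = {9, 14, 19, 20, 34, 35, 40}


Set A = {9, 16, 24, 34, 35, 37}
Set B = {9, 14, 19, 20, 34, 35, 40}
A ∩ B = {9, 34, 35}
|A ∩ B| = 3

3


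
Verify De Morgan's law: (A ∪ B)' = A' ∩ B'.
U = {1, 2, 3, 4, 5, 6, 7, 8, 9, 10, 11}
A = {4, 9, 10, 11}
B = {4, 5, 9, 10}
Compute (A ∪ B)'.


U = {1, 2, 3, 4, 5, 6, 7, 8, 9, 10, 11}
A = {4, 9, 10, 11}, B = {4, 5, 9, 10}
A ∪ B = {4, 5, 9, 10, 11}
(A ∪ B)' = U \ (A ∪ B) = {1, 2, 3, 6, 7, 8}
Verification via A' ∩ B': A' = {1, 2, 3, 5, 6, 7, 8}, B' = {1, 2, 3, 6, 7, 8, 11}
A' ∩ B' = {1, 2, 3, 6, 7, 8} ✓

{1, 2, 3, 6, 7, 8}


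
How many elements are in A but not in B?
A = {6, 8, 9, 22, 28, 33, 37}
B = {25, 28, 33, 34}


Set A = {6, 8, 9, 22, 28, 33, 37}
Set B = {25, 28, 33, 34}
A \ B = {6, 8, 9, 22, 37}
|A \ B| = 5

5


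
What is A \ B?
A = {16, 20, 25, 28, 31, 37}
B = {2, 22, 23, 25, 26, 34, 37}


Set A = {16, 20, 25, 28, 31, 37}
Set B = {2, 22, 23, 25, 26, 34, 37}
A \ B includes elements in A that are not in B.
Check each element of A:
16 (not in B, keep), 20 (not in B, keep), 25 (in B, remove), 28 (not in B, keep), 31 (not in B, keep), 37 (in B, remove)
A \ B = {16, 20, 28, 31}

{16, 20, 28, 31}


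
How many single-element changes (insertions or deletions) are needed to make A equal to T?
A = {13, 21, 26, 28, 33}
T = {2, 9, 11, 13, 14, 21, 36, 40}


Set A = {13, 21, 26, 28, 33}
Set T = {2, 9, 11, 13, 14, 21, 36, 40}
Elements to remove from A (in A, not in T): {26, 28, 33} → 3 removals
Elements to add to A (in T, not in A): {2, 9, 11, 14, 36, 40} → 6 additions
Total edits = 3 + 6 = 9

9


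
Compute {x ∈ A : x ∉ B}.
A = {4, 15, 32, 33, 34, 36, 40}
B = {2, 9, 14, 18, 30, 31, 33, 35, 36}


Set A = {4, 15, 32, 33, 34, 36, 40}
Set B = {2, 9, 14, 18, 30, 31, 33, 35, 36}
Check each element of A against B:
4 ∉ B (include), 15 ∉ B (include), 32 ∉ B (include), 33 ∈ B, 34 ∉ B (include), 36 ∈ B, 40 ∉ B (include)
Elements of A not in B: {4, 15, 32, 34, 40}

{4, 15, 32, 34, 40}


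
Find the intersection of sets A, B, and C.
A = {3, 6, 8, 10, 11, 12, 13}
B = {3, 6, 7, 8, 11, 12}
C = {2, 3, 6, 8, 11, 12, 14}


Set A = {3, 6, 8, 10, 11, 12, 13}
Set B = {3, 6, 7, 8, 11, 12}
Set C = {2, 3, 6, 8, 11, 12, 14}
First, A ∩ B = {3, 6, 8, 11, 12}
Then, (A ∩ B) ∩ C = {3, 6, 8, 11, 12}

{3, 6, 8, 11, 12}


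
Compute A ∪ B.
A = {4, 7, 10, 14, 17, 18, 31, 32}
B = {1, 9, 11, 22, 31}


Set A = {4, 7, 10, 14, 17, 18, 31, 32}
Set B = {1, 9, 11, 22, 31}
A ∪ B includes all elements in either set.
Elements from A: {4, 7, 10, 14, 17, 18, 31, 32}
Elements from B not already included: {1, 9, 11, 22}
A ∪ B = {1, 4, 7, 9, 10, 11, 14, 17, 18, 22, 31, 32}

{1, 4, 7, 9, 10, 11, 14, 17, 18, 22, 31, 32}


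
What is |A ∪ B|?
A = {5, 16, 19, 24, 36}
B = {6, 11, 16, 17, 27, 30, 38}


Set A = {5, 16, 19, 24, 36}, |A| = 5
Set B = {6, 11, 16, 17, 27, 30, 38}, |B| = 7
A ∩ B = {16}, |A ∩ B| = 1
|A ∪ B| = |A| + |B| - |A ∩ B| = 5 + 7 - 1 = 11

11


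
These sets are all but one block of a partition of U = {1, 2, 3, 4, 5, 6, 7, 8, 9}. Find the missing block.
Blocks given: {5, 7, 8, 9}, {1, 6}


U = {1, 2, 3, 4, 5, 6, 7, 8, 9}
Shown blocks: {5, 7, 8, 9}, {1, 6}
A partition's blocks are pairwise disjoint and cover U, so the missing block = U \ (union of shown blocks).
Union of shown blocks: {1, 5, 6, 7, 8, 9}
Missing block = U \ (union) = {2, 3, 4}

{2, 3, 4}


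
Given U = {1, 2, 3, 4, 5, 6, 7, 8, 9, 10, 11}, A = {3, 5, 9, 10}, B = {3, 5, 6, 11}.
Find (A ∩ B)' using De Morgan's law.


U = {1, 2, 3, 4, 5, 6, 7, 8, 9, 10, 11}
A = {3, 5, 9, 10}, B = {3, 5, 6, 11}
A ∩ B = {3, 5}
(A ∩ B)' = U \ (A ∩ B) = {1, 2, 4, 6, 7, 8, 9, 10, 11}
Verification via A' ∪ B': A' = {1, 2, 4, 6, 7, 8, 11}, B' = {1, 2, 4, 7, 8, 9, 10}
A' ∪ B' = {1, 2, 4, 6, 7, 8, 9, 10, 11} ✓

{1, 2, 4, 6, 7, 8, 9, 10, 11}


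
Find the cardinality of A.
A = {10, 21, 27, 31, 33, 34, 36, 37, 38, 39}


Set A = {10, 21, 27, 31, 33, 34, 36, 37, 38, 39}
Listing elements: 10, 21, 27, 31, 33, 34, 36, 37, 38, 39
Counting: 10 elements
|A| = 10

10


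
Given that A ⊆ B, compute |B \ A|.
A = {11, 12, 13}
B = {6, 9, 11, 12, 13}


Set A = {11, 12, 13}, |A| = 3
Set B = {6, 9, 11, 12, 13}, |B| = 5
Since A ⊆ B: B \ A = {6, 9}
|B| - |A| = 5 - 3 = 2

2


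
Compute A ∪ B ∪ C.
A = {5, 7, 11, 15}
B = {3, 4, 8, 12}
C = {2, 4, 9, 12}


Set A = {5, 7, 11, 15}
Set B = {3, 4, 8, 12}
Set C = {2, 4, 9, 12}
First, A ∪ B = {3, 4, 5, 7, 8, 11, 12, 15}
Then, (A ∪ B) ∪ C = {2, 3, 4, 5, 7, 8, 9, 11, 12, 15}

{2, 3, 4, 5, 7, 8, 9, 11, 12, 15}


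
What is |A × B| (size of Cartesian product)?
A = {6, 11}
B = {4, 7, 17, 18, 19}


Set A = {6, 11} has 2 elements.
Set B = {4, 7, 17, 18, 19} has 5 elements.
|A × B| = |A| × |B| = 2 × 5 = 10

10


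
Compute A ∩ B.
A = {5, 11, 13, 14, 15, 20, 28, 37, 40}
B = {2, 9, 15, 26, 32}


Set A = {5, 11, 13, 14, 15, 20, 28, 37, 40}
Set B = {2, 9, 15, 26, 32}
A ∩ B includes only elements in both sets.
Check each element of A against B:
5 ✗, 11 ✗, 13 ✗, 14 ✗, 15 ✓, 20 ✗, 28 ✗, 37 ✗, 40 ✗
A ∩ B = {15}

{15}


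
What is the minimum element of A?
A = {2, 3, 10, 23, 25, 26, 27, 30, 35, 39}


Set A = {2, 3, 10, 23, 25, 26, 27, 30, 35, 39}
Elements in ascending order: 2, 3, 10, 23, 25, 26, 27, 30, 35, 39
The smallest element is 2.

2


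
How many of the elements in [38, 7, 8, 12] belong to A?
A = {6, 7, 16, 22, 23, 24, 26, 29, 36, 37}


Set A = {6, 7, 16, 22, 23, 24, 26, 29, 36, 37}
Candidates: [38, 7, 8, 12]
Check each candidate:
38 ∉ A, 7 ∈ A, 8 ∉ A, 12 ∉ A
Count of candidates in A: 1

1


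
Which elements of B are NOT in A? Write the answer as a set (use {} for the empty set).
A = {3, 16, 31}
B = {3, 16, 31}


Set A = {3, 16, 31}
Set B = {3, 16, 31}
Check each element of B against A:
3 ∈ A, 16 ∈ A, 31 ∈ A
Elements of B not in A: {}

{}


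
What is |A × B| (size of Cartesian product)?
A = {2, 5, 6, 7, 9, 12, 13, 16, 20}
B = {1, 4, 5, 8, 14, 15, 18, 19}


Set A = {2, 5, 6, 7, 9, 12, 13, 16, 20} has 9 elements.
Set B = {1, 4, 5, 8, 14, 15, 18, 19} has 8 elements.
|A × B| = |A| × |B| = 9 × 8 = 72

72


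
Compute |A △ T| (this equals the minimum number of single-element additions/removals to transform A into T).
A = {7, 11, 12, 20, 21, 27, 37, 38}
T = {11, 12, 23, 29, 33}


Set A = {7, 11, 12, 20, 21, 27, 37, 38}
Set T = {11, 12, 23, 29, 33}
Elements to remove from A (in A, not in T): {7, 20, 21, 27, 37, 38} → 6 removals
Elements to add to A (in T, not in A): {23, 29, 33} → 3 additions
Total edits = 6 + 3 = 9

9


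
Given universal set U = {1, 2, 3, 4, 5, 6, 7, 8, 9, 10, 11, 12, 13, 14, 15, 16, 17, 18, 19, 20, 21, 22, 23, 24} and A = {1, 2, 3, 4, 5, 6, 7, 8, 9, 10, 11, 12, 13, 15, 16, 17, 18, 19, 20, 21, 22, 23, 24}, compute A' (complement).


Universal set U = {1, 2, 3, 4, 5, 6, 7, 8, 9, 10, 11, 12, 13, 14, 15, 16, 17, 18, 19, 20, 21, 22, 23, 24}
Set A = {1, 2, 3, 4, 5, 6, 7, 8, 9, 10, 11, 12, 13, 15, 16, 17, 18, 19, 20, 21, 22, 23, 24}
A' = U \ A = elements in U but not in A
Checking each element of U:
1 (in A, exclude), 2 (in A, exclude), 3 (in A, exclude), 4 (in A, exclude), 5 (in A, exclude), 6 (in A, exclude), 7 (in A, exclude), 8 (in A, exclude), 9 (in A, exclude), 10 (in A, exclude), 11 (in A, exclude), 12 (in A, exclude), 13 (in A, exclude), 14 (not in A, include), 15 (in A, exclude), 16 (in A, exclude), 17 (in A, exclude), 18 (in A, exclude), 19 (in A, exclude), 20 (in A, exclude), 21 (in A, exclude), 22 (in A, exclude), 23 (in A, exclude), 24 (in A, exclude)
A' = {14}

{14}


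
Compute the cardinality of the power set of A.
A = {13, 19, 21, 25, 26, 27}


Set A = {13, 19, 21, 25, 26, 27}
|A| = 6
The power set P(A) contains all subsets of A.
|P(A)| = 2^|A| = 2^6 = 64

64


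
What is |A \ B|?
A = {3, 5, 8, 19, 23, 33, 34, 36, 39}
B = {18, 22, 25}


Set A = {3, 5, 8, 19, 23, 33, 34, 36, 39}
Set B = {18, 22, 25}
A \ B = {3, 5, 8, 19, 23, 33, 34, 36, 39}
|A \ B| = 9

9


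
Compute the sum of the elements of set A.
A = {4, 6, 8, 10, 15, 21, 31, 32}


Set A = {4, 6, 8, 10, 15, 21, 31, 32}
Sum = 4 + 6 + 8 + 10 + 15 + 21 + 31 + 32 = 127

127


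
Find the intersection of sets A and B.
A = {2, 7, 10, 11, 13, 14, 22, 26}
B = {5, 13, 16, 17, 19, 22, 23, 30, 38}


Set A = {2, 7, 10, 11, 13, 14, 22, 26}
Set B = {5, 13, 16, 17, 19, 22, 23, 30, 38}
A ∩ B includes only elements in both sets.
Check each element of A against B:
2 ✗, 7 ✗, 10 ✗, 11 ✗, 13 ✓, 14 ✗, 22 ✓, 26 ✗
A ∩ B = {13, 22}

{13, 22}


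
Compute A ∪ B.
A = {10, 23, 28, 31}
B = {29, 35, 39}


Set A = {10, 23, 28, 31}
Set B = {29, 35, 39}
A ∪ B includes all elements in either set.
Elements from A: {10, 23, 28, 31}
Elements from B not already included: {29, 35, 39}
A ∪ B = {10, 23, 28, 29, 31, 35, 39}

{10, 23, 28, 29, 31, 35, 39}


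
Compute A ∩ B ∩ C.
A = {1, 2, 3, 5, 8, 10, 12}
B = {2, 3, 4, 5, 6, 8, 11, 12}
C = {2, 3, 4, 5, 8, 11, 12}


Set A = {1, 2, 3, 5, 8, 10, 12}
Set B = {2, 3, 4, 5, 6, 8, 11, 12}
Set C = {2, 3, 4, 5, 8, 11, 12}
First, A ∩ B = {2, 3, 5, 8, 12}
Then, (A ∩ B) ∩ C = {2, 3, 5, 8, 12}

{2, 3, 5, 8, 12}


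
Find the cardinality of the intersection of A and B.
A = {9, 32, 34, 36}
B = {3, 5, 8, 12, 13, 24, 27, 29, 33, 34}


Set A = {9, 32, 34, 36}
Set B = {3, 5, 8, 12, 13, 24, 27, 29, 33, 34}
A ∩ B = {34}
|A ∩ B| = 1

1


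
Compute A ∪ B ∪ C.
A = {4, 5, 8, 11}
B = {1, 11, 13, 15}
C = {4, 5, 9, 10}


Set A = {4, 5, 8, 11}
Set B = {1, 11, 13, 15}
Set C = {4, 5, 9, 10}
First, A ∪ B = {1, 4, 5, 8, 11, 13, 15}
Then, (A ∪ B) ∪ C = {1, 4, 5, 8, 9, 10, 11, 13, 15}

{1, 4, 5, 8, 9, 10, 11, 13, 15}


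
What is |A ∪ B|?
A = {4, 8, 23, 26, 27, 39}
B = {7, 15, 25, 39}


Set A = {4, 8, 23, 26, 27, 39}, |A| = 6
Set B = {7, 15, 25, 39}, |B| = 4
A ∩ B = {39}, |A ∩ B| = 1
|A ∪ B| = |A| + |B| - |A ∩ B| = 6 + 4 - 1 = 9

9


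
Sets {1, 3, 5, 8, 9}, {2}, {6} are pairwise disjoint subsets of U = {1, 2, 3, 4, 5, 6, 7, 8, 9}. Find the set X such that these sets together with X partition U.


U = {1, 2, 3, 4, 5, 6, 7, 8, 9}
Shown blocks: {1, 3, 5, 8, 9}, {2}, {6}
A partition's blocks are pairwise disjoint and cover U, so the missing block = U \ (union of shown blocks).
Union of shown blocks: {1, 2, 3, 5, 6, 8, 9}
Missing block = U \ (union) = {4, 7}

{4, 7}


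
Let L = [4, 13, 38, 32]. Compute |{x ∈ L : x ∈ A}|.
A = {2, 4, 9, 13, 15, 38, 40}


Set A = {2, 4, 9, 13, 15, 38, 40}
Candidates: [4, 13, 38, 32]
Check each candidate:
4 ∈ A, 13 ∈ A, 38 ∈ A, 32 ∉ A
Count of candidates in A: 3

3


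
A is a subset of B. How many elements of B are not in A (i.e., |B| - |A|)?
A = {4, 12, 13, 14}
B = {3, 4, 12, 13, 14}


Set A = {4, 12, 13, 14}, |A| = 4
Set B = {3, 4, 12, 13, 14}, |B| = 5
Since A ⊆ B: B \ A = {3}
|B| - |A| = 5 - 4 = 1

1


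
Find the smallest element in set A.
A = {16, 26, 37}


Set A = {16, 26, 37}
Elements in ascending order: 16, 26, 37
The smallest element is 16.

16


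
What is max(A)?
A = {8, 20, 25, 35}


Set A = {8, 20, 25, 35}
Elements in ascending order: 8, 20, 25, 35
The largest element is 35.

35


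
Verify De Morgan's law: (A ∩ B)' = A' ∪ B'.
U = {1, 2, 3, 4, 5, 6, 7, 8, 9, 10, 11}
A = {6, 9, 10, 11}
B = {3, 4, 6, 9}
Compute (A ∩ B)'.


U = {1, 2, 3, 4, 5, 6, 7, 8, 9, 10, 11}
A = {6, 9, 10, 11}, B = {3, 4, 6, 9}
A ∩ B = {6, 9}
(A ∩ B)' = U \ (A ∩ B) = {1, 2, 3, 4, 5, 7, 8, 10, 11}
Verification via A' ∪ B': A' = {1, 2, 3, 4, 5, 7, 8}, B' = {1, 2, 5, 7, 8, 10, 11}
A' ∪ B' = {1, 2, 3, 4, 5, 7, 8, 10, 11} ✓

{1, 2, 3, 4, 5, 7, 8, 10, 11}


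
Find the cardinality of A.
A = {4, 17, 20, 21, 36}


Set A = {4, 17, 20, 21, 36}
Listing elements: 4, 17, 20, 21, 36
Counting: 5 elements
|A| = 5

5


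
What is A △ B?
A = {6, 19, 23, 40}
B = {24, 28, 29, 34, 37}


Set A = {6, 19, 23, 40}
Set B = {24, 28, 29, 34, 37}
A △ B = (A \ B) ∪ (B \ A)
Elements in A but not B: {6, 19, 23, 40}
Elements in B but not A: {24, 28, 29, 34, 37}
A △ B = {6, 19, 23, 24, 28, 29, 34, 37, 40}

{6, 19, 23, 24, 28, 29, 34, 37, 40}


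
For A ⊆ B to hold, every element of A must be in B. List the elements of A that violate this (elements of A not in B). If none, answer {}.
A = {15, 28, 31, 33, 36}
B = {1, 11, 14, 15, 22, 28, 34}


Set A = {15, 28, 31, 33, 36}
Set B = {1, 11, 14, 15, 22, 28, 34}
Check each element of A against B:
15 ∈ B, 28 ∈ B, 31 ∉ B (include), 33 ∉ B (include), 36 ∉ B (include)
Elements of A not in B: {31, 33, 36}

{31, 33, 36}


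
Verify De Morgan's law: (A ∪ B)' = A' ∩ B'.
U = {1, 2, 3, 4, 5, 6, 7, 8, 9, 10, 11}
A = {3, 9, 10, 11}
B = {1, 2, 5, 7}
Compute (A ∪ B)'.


U = {1, 2, 3, 4, 5, 6, 7, 8, 9, 10, 11}
A = {3, 9, 10, 11}, B = {1, 2, 5, 7}
A ∪ B = {1, 2, 3, 5, 7, 9, 10, 11}
(A ∪ B)' = U \ (A ∪ B) = {4, 6, 8}
Verification via A' ∩ B': A' = {1, 2, 4, 5, 6, 7, 8}, B' = {3, 4, 6, 8, 9, 10, 11}
A' ∩ B' = {4, 6, 8} ✓

{4, 6, 8}


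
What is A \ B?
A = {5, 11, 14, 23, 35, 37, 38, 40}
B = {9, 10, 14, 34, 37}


Set A = {5, 11, 14, 23, 35, 37, 38, 40}
Set B = {9, 10, 14, 34, 37}
A \ B includes elements in A that are not in B.
Check each element of A:
5 (not in B, keep), 11 (not in B, keep), 14 (in B, remove), 23 (not in B, keep), 35 (not in B, keep), 37 (in B, remove), 38 (not in B, keep), 40 (not in B, keep)
A \ B = {5, 11, 23, 35, 38, 40}

{5, 11, 23, 35, 38, 40}


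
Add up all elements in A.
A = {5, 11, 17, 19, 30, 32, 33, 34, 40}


Set A = {5, 11, 17, 19, 30, 32, 33, 34, 40}
Sum = 5 + 11 + 17 + 19 + 30 + 32 + 33 + 34 + 40 = 221

221


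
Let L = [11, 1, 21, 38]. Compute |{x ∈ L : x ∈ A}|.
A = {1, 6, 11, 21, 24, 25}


Set A = {1, 6, 11, 21, 24, 25}
Candidates: [11, 1, 21, 38]
Check each candidate:
11 ∈ A, 1 ∈ A, 21 ∈ A, 38 ∉ A
Count of candidates in A: 3

3


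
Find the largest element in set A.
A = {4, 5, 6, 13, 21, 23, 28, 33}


Set A = {4, 5, 6, 13, 21, 23, 28, 33}
Elements in ascending order: 4, 5, 6, 13, 21, 23, 28, 33
The largest element is 33.

33


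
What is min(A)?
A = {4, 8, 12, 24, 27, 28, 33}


Set A = {4, 8, 12, 24, 27, 28, 33}
Elements in ascending order: 4, 8, 12, 24, 27, 28, 33
The smallest element is 4.

4


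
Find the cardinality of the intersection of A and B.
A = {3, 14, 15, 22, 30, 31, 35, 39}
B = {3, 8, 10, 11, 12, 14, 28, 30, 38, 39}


Set A = {3, 14, 15, 22, 30, 31, 35, 39}
Set B = {3, 8, 10, 11, 12, 14, 28, 30, 38, 39}
A ∩ B = {3, 14, 30, 39}
|A ∩ B| = 4

4


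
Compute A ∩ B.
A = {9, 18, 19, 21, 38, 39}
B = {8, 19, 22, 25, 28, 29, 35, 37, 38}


Set A = {9, 18, 19, 21, 38, 39}
Set B = {8, 19, 22, 25, 28, 29, 35, 37, 38}
A ∩ B includes only elements in both sets.
Check each element of A against B:
9 ✗, 18 ✗, 19 ✓, 21 ✗, 38 ✓, 39 ✗
A ∩ B = {19, 38}

{19, 38}


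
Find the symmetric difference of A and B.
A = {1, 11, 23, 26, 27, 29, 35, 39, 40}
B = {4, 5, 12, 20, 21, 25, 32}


Set A = {1, 11, 23, 26, 27, 29, 35, 39, 40}
Set B = {4, 5, 12, 20, 21, 25, 32}
A △ B = (A \ B) ∪ (B \ A)
Elements in A but not B: {1, 11, 23, 26, 27, 29, 35, 39, 40}
Elements in B but not A: {4, 5, 12, 20, 21, 25, 32}
A △ B = {1, 4, 5, 11, 12, 20, 21, 23, 25, 26, 27, 29, 32, 35, 39, 40}

{1, 4, 5, 11, 12, 20, 21, 23, 25, 26, 27, 29, 32, 35, 39, 40}


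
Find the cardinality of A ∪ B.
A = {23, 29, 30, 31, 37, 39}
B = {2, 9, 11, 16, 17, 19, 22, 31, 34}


Set A = {23, 29, 30, 31, 37, 39}, |A| = 6
Set B = {2, 9, 11, 16, 17, 19, 22, 31, 34}, |B| = 9
A ∩ B = {31}, |A ∩ B| = 1
|A ∪ B| = |A| + |B| - |A ∩ B| = 6 + 9 - 1 = 14

14


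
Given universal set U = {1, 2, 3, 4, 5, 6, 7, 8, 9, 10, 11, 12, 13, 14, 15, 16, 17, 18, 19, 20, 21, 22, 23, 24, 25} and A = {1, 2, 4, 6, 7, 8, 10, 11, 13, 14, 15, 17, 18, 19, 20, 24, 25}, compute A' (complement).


Universal set U = {1, 2, 3, 4, 5, 6, 7, 8, 9, 10, 11, 12, 13, 14, 15, 16, 17, 18, 19, 20, 21, 22, 23, 24, 25}
Set A = {1, 2, 4, 6, 7, 8, 10, 11, 13, 14, 15, 17, 18, 19, 20, 24, 25}
A' = U \ A = elements in U but not in A
Checking each element of U:
1 (in A, exclude), 2 (in A, exclude), 3 (not in A, include), 4 (in A, exclude), 5 (not in A, include), 6 (in A, exclude), 7 (in A, exclude), 8 (in A, exclude), 9 (not in A, include), 10 (in A, exclude), 11 (in A, exclude), 12 (not in A, include), 13 (in A, exclude), 14 (in A, exclude), 15 (in A, exclude), 16 (not in A, include), 17 (in A, exclude), 18 (in A, exclude), 19 (in A, exclude), 20 (in A, exclude), 21 (not in A, include), 22 (not in A, include), 23 (not in A, include), 24 (in A, exclude), 25 (in A, exclude)
A' = {3, 5, 9, 12, 16, 21, 22, 23}

{3, 5, 9, 12, 16, 21, 22, 23}


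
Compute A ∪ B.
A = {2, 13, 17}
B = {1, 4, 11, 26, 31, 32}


Set A = {2, 13, 17}
Set B = {1, 4, 11, 26, 31, 32}
A ∪ B includes all elements in either set.
Elements from A: {2, 13, 17}
Elements from B not already included: {1, 4, 11, 26, 31, 32}
A ∪ B = {1, 2, 4, 11, 13, 17, 26, 31, 32}

{1, 2, 4, 11, 13, 17, 26, 31, 32}


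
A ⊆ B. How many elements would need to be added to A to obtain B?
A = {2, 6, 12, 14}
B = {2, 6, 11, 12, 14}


Set A = {2, 6, 12, 14}, |A| = 4
Set B = {2, 6, 11, 12, 14}, |B| = 5
Since A ⊆ B: B \ A = {11}
|B| - |A| = 5 - 4 = 1

1


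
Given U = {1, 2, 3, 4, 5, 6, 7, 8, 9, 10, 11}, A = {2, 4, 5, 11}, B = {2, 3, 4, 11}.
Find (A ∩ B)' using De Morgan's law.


U = {1, 2, 3, 4, 5, 6, 7, 8, 9, 10, 11}
A = {2, 4, 5, 11}, B = {2, 3, 4, 11}
A ∩ B = {2, 4, 11}
(A ∩ B)' = U \ (A ∩ B) = {1, 3, 5, 6, 7, 8, 9, 10}
Verification via A' ∪ B': A' = {1, 3, 6, 7, 8, 9, 10}, B' = {1, 5, 6, 7, 8, 9, 10}
A' ∪ B' = {1, 3, 5, 6, 7, 8, 9, 10} ✓

{1, 3, 5, 6, 7, 8, 9, 10}


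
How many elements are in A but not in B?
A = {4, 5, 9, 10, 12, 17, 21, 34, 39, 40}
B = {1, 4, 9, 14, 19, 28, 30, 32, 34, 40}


Set A = {4, 5, 9, 10, 12, 17, 21, 34, 39, 40}
Set B = {1, 4, 9, 14, 19, 28, 30, 32, 34, 40}
A \ B = {5, 10, 12, 17, 21, 39}
|A \ B| = 6

6


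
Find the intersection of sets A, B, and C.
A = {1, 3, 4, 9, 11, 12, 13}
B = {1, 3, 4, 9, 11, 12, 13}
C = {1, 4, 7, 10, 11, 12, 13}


Set A = {1, 3, 4, 9, 11, 12, 13}
Set B = {1, 3, 4, 9, 11, 12, 13}
Set C = {1, 4, 7, 10, 11, 12, 13}
First, A ∩ B = {1, 3, 4, 9, 11, 12, 13}
Then, (A ∩ B) ∩ C = {1, 4, 11, 12, 13}

{1, 4, 11, 12, 13}
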